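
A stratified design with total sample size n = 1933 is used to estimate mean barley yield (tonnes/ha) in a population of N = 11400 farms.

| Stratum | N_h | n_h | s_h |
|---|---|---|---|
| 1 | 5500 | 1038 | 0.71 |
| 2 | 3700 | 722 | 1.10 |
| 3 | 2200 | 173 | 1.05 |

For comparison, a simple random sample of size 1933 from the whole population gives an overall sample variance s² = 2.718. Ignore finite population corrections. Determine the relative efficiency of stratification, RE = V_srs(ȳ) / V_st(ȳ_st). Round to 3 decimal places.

V̂(ȳ_st) = Σ W_h² s_h²/n_h, with W_h = N_h/N and N = 11400:
  stratum 1: (5500/11400)²·0.71²/1038 = 0.000113041
  stratum 2: (3700/11400)²·1.10²/722 = 0.00017654
  stratum 3: (2200/11400)²·1.05²/173 = 0.000237338
V_st = 0.000526919
V_srs = s²/n = 2.718/1933 = 0.0014061
Relative efficiency = V_srs / V_st = 0.0014061/0.000526919 = 2.6685

RE ≈ 2.669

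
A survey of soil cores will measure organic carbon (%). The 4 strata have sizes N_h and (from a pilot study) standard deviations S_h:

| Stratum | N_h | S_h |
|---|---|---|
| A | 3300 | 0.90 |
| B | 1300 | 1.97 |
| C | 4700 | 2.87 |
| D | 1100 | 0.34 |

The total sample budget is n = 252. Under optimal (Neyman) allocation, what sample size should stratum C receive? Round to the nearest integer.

Neyman allocation: n_h = n · N_h S_h / Σ N_i S_i, with n = 252.
  stratum A: N_h·S_h = 3300·0.90 = 2970.00
  stratum B: N_h·S_h = 1300·1.97 = 2561.00
  stratum C: N_h·S_h = 4700·2.87 = 13489.00
  stratum D: N_h·S_h = 1100·0.34 = 374.00
Σ N_h S_h = 19394.00
n for stratum C = 252·13489.00/19394.00 = 175.272 → 175

175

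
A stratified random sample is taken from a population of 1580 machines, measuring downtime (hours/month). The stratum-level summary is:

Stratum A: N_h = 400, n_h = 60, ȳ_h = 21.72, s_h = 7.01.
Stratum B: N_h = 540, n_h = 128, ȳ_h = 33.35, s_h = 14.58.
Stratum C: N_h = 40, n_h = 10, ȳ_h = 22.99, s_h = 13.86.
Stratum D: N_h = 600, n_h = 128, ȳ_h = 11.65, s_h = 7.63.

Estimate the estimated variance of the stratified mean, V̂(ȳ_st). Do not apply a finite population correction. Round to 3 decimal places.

V̂(ȳ_st) = Σ W_h² s_h²/n_h, with W_h = N_h/N and N = 1580:
  stratum A: (400/1580)²·7.01²/60 = 0.0524917
  stratum B: (540/1580)²·14.58²/128 = 0.19399
  stratum C: (40/1580)²·13.86²/10 = 0.0123121
  stratum D: (600/1580)²·7.63²/128 = 0.0655885
V̂(ȳ_st) = 0.324382

V̂(ȳ_st) ≈ 0.324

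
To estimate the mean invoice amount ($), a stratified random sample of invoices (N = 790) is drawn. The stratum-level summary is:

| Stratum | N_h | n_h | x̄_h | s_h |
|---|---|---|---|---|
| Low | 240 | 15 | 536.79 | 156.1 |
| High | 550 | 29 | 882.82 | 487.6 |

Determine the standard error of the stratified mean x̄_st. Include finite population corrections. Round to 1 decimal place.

SE(x̄_st) ≈ 62.5

V̂(x̄_st) = Σ W_h² (1 − n_h/N_h) s_h²/n_h, with W_h = N_h/N and N = 790:
  stratum Low: (240/790)²·(1 − 15/240)·156.1²/15 = 140.558
  stratum High: (550/790)²·(1 − 29/550)·487.6²/29 = 3764.23
V̂(x̄_st) = 3904.78
SE(x̄_st) = √3904.78 = 62.4883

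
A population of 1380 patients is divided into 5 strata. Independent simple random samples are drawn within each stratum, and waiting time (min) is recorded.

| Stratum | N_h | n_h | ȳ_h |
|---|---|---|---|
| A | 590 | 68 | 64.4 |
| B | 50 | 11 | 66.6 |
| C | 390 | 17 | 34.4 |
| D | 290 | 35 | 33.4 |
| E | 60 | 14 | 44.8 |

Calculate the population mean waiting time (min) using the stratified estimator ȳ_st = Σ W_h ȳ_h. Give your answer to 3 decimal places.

ȳ_st ≈ 48.635

N = Σ N_h = 1380. Stratum weights W_h = N_h/N.
ȳ_st = (590·64.4 + 50·66.6 + 390·34.4 + 290·33.4 + 60·44.8) / 1380 = 48.63478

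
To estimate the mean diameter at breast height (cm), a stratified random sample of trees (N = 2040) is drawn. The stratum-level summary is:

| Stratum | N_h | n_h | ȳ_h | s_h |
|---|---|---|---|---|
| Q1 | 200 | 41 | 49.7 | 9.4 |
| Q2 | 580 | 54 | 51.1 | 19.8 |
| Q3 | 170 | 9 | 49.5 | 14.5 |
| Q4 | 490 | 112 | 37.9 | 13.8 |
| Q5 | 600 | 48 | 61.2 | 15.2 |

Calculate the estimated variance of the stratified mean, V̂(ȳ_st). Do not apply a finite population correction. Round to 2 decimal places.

V̂(ȳ_st) ≈ 1.28

V̂(ȳ_st) = Σ W_h² s_h²/n_h, with W_h = N_h/N and N = 2040:
  stratum Q1: (200/2040)²·9.4²/41 = 0.0207144
  stratum Q2: (580/2040)²·19.8²/54 = 0.586857
  stratum Q3: (170/2040)²·14.5²/9 = 0.16223
  stratum Q4: (490/2040)²·13.8²/112 = 0.0981007
  stratum Q5: (600/2040)²·15.2²/48 = 0.416378
V̂(ȳ_st) = 1.28428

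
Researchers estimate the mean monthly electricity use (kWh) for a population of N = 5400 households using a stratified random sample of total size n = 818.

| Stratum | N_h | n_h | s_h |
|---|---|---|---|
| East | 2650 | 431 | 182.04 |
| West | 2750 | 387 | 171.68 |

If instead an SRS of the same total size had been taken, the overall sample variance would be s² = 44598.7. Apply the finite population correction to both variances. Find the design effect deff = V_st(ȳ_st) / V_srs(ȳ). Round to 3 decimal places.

deff ≈ 0.702

V̂(ȳ_st) = Σ W_h² (1 − n_h/N_h) s_h²/n_h, with W_h = N_h/N and N = 5400:
  stratum East: (2650/5400)²·(1 − 431/2650)·182.04²/431 = 15.505
  stratum West: (2750/5400)²·(1 − 387/2750)·171.68²/387 = 16.9722
V_st = 32.4772
V_srs = (1 − 818/5400)·44598.7/818 = 46.2626
deff = V_st / V_srs = 32.4772/46.2626 = 0.7020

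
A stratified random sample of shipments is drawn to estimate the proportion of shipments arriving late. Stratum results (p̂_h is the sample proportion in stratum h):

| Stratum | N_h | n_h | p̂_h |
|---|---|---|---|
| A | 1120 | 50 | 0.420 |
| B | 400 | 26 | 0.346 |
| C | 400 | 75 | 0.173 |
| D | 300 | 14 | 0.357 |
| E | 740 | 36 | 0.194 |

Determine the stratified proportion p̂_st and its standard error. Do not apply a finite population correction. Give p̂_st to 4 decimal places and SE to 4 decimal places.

p̂_st ≈ 0.3137, SE ≈ 0.0371

N = 2960; stratum weights W_h = N_h/N.
p̂_st = Σ W_h p̂_h = (1120·0.420 + 400·0.346 + 400·0.173 + 300·0.357 + 740·0.194)/2960 = 0.31374
V̂(p̂_st) = Σ W_h² p̂_h(1−p̂_h)/(n_h−1):
  stratum A: (1120/2960)²·0.420·0.580/49 = 0.00071176
  stratum B: (400/2960)²·0.346·0.654/25 = 0.000165291
  stratum C: (400/2960)²·0.173·0.827/74 = 3.53066e-05
  stratum D: (300/2960)²·0.357·0.643/13 = 0.000181382
  stratum E: (740/2960)²·0.194·0.806/35 = 0.000279221
V̂(p̂_st) = 0.00137296; SE = √V̂ = 0.0370535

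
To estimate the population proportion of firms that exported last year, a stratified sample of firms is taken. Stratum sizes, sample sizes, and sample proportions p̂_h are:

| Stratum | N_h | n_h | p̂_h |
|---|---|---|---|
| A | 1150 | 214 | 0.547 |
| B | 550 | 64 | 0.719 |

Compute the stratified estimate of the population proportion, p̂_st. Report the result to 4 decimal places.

p̂_st ≈ 0.6026

N = 1700; stratum weights W_h = N_h/N.
p̂_st = Σ W_h p̂_h = (1150·0.547 + 550·0.719)/1700 = 0.60265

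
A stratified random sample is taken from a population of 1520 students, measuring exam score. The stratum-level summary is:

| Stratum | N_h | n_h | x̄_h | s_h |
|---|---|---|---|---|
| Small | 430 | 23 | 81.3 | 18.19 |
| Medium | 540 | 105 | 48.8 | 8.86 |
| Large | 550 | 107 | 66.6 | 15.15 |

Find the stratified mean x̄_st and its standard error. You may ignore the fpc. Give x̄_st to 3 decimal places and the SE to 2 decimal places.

x̄_st ≈ 64.435, SE ≈ 1.24

x̄_st = Σ W_h x̄_h = (430·81.3 + 540·48.8 + 550·66.6)/1520 = 64.43487
V̂(x̄_st) = Σ W_h² s_h²/n_h, with W_h = N_h/N and N = 1520:
  stratum Small: (430/1520)²·18.19²/23 = 1.1513
  stratum Medium: (540/1520)²·8.86²/105 = 0.0943579
  stratum Large: (550/1520)²·15.15²/107 = 0.280853
V̂(x̄_st) = 1.52651
SE(x̄_st) = √1.52651 = 1.23552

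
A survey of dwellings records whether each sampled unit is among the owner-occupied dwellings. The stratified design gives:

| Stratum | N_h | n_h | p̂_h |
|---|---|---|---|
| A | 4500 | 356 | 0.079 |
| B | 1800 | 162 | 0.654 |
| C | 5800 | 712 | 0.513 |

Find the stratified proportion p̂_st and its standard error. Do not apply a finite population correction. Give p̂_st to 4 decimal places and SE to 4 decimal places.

p̂_st ≈ 0.3726, SE ≈ 0.0118

N = 12100; stratum weights W_h = N_h/N.
p̂_st = Σ W_h p̂_h = (4500·0.079 + 1800·0.654 + 5800·0.513)/12100 = 0.37257
V̂(p̂_st) = Σ W_h² p̂_h(1−p̂_h)/(n_h−1):
  stratum A: (4500/12100)²·0.079·0.921/355 = 2.83474e-05
  stratum B: (1800/12100)²·0.654·0.346/161 = 3.1103e-05
  stratum C: (5800/12100)²·0.513·0.487/711 = 8.0735e-05
V̂(p̂_st) = 0.000140185; SE = √V̂ = 0.01184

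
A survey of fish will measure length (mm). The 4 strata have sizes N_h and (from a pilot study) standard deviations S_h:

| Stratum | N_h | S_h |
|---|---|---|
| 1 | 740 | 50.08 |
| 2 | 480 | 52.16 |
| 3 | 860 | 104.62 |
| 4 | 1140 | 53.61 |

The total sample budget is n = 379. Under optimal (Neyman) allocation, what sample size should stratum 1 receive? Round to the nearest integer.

Neyman allocation: n_h = n · N_h S_h / Σ N_i S_i, with n = 379.
  stratum 1: N_h·S_h = 740·50.08 = 37059.20
  stratum 2: N_h·S_h = 480·52.16 = 25036.80
  stratum 3: N_h·S_h = 860·104.62 = 89973.20
  stratum 4: N_h·S_h = 1140·53.61 = 61115.40
Σ N_h S_h = 213184.60
n for stratum 1 = 379·37059.20/213184.60 = 65.884 → 66

66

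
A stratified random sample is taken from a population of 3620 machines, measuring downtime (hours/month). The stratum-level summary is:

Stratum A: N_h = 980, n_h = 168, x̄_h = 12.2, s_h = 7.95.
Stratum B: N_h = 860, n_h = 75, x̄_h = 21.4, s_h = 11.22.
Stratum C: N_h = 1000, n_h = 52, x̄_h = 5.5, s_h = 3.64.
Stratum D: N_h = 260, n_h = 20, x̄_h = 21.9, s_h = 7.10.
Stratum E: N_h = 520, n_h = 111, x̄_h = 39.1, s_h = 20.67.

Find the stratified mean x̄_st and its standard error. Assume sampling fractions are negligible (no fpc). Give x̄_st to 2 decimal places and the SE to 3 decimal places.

x̄_st = Σ W_h x̄_h = (980·12.2 + 860·21.4 + 1000·5.5 + 260·21.9 + 520·39.1)/3620 = 17.09558
V̂(x̄_st) = Σ W_h² s_h²/n_h, with W_h = N_h/N and N = 3620:
  stratum A: (980/3620)²·7.95²/168 = 0.0275715
  stratum B: (860/3620)²·11.22²/75 = 0.0947336
  stratum C: (1000/3620)²·3.64²/52 = 0.0194439
  stratum D: (260/3620)²·7.10²/20 = 0.0130022
  stratum E: (520/3620)²·20.67²/111 = 0.0794232
V̂(x̄_st) = 0.234174
SE(x̄_st) = √0.234174 = 0.483916

x̄_st ≈ 17.10, SE ≈ 0.484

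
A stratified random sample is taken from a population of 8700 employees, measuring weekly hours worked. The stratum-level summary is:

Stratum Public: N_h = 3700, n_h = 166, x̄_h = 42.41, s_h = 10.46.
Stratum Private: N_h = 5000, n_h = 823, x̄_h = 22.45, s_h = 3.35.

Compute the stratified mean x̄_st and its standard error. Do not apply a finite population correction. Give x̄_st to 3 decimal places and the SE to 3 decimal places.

x̄_st = Σ W_h x̄_h = (3700·42.41 + 5000·22.45)/8700 = 30.93874
V̂(x̄_st) = Σ W_h² s_h²/n_h, with W_h = N_h/N and N = 8700:
  stratum Public: (3700/8700)²·10.46²/166 = 0.119212
  stratum Private: (5000/8700)²·3.35²/823 = 0.00450393
V̂(x̄_st) = 0.123716
SE(x̄_st) = √0.123716 = 0.351733

x̄_st ≈ 30.939, SE ≈ 0.352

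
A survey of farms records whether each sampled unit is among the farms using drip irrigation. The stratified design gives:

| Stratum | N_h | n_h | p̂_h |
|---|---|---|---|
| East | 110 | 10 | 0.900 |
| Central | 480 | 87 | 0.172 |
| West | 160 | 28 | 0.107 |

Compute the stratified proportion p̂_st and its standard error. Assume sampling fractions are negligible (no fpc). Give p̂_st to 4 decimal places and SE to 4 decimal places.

p̂_st ≈ 0.2649, SE ≈ 0.0325

N = 750; stratum weights W_h = N_h/N.
p̂_st = Σ W_h p̂_h = (110·0.900 + 480·0.172 + 160·0.107)/750 = 0.26491
V̂(p̂_st) = Σ W_h² p̂_h(1−p̂_h)/(n_h−1):
  stratum East: (110/750)²·0.900·0.100/9 = 0.000215111
  stratum Central: (480/750)²·0.172·0.828/86 = 0.000678298
  stratum West: (160/750)²·0.107·0.893/27 = 0.00016106
V̂(p̂_st) = 0.00105447; SE = √V̂ = 0.0324726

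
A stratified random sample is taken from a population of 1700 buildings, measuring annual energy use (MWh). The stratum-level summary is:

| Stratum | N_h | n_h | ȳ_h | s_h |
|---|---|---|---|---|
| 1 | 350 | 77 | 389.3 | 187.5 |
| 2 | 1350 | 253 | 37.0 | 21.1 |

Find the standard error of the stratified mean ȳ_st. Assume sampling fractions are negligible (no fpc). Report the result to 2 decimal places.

SE(ȳ_st) ≈ 4.52

V̂(ȳ_st) = Σ W_h² s_h²/n_h, with W_h = N_h/N and N = 1700:
  stratum 1: (350/1700)²·187.5²/77 = 19.3531
  stratum 2: (1350/1700)²·21.1²/253 = 1.10972
V̂(ȳ_st) = 20.4628
SE(ȳ_st) = √20.4628 = 4.52358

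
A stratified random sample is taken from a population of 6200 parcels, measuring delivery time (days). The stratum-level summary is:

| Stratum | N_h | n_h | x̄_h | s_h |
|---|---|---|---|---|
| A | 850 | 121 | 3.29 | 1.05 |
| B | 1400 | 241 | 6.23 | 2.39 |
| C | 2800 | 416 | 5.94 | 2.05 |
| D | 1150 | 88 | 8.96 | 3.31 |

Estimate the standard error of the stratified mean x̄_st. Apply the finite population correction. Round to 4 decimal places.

V̂(x̄_st) = Σ W_h² (1 − n_h/N_h) s_h²/n_h, with W_h = N_h/N and N = 6200:
  stratum A: (850/6200)²·(1 − 121/850)·1.05²/121 = 0.000146878
  stratum B: (1400/6200)²·(1 − 241/1400)·2.39²/241 = 0.00100048
  stratum C: (2800/6200)²·(1 − 416/2800)·2.05²/416 = 0.00175427
  stratum D: (1150/6200)²·(1 − 88/1150)·3.31²/88 = 0.0039556
V̂(x̄_st) = 0.00685722
SE(x̄_st) = √0.00685722 = 0.0828083

SE(x̄_st) ≈ 0.0828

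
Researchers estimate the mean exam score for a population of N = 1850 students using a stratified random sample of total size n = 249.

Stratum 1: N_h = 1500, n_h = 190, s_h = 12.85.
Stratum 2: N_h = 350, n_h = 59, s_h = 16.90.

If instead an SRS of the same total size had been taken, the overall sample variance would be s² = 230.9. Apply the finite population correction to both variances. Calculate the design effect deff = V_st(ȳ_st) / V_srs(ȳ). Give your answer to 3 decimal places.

deff ≈ 0.801

V̂(ȳ_st) = Σ W_h² (1 − n_h/N_h) s_h²/n_h, with W_h = N_h/N and N = 1850:
  stratum 1: (1500/1850)²·(1 − 190/1500)·12.85²/190 = 0.498967
  stratum 2: (350/1850)²·(1 − 59/350)·16.90²/59 = 0.144059
V_st = 0.643025
V_srs = (1 − 249/1850)·230.9/249 = 0.802498
deff = V_st / V_srs = 0.643025/0.802498 = 0.8013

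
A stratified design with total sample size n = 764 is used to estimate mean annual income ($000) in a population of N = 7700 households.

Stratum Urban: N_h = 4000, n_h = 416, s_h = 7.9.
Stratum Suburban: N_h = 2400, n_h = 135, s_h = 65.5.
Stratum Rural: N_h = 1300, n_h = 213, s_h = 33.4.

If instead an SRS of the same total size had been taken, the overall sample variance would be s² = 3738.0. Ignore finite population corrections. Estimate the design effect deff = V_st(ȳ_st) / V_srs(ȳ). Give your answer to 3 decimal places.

deff ≈ 0.670

V̂(ȳ_st) = Σ W_h² s_h²/n_h, with W_h = N_h/N and N = 7700:
  stratum Urban: (4000/7700)²·7.9²/416 = 0.0404855
  stratum Suburban: (2400/7700)²·65.5²/135 = 3.08738
  stratum Rural: (1300/7700)²·33.4²/213 = 0.149286
V_st = 3.27715
V_srs = s²/n = 3738.0/764 = 4.89267
deff = V_st / V_srs = 3.27715/4.89267 = 0.6698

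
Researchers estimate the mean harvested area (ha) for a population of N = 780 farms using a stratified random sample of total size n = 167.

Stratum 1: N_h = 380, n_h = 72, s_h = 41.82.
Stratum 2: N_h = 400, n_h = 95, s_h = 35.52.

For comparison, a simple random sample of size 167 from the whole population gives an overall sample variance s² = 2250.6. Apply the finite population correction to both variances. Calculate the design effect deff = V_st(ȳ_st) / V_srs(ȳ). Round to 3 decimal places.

V̂(ȳ_st) = Σ W_h² (1 − n_h/N_h) s_h²/n_h, with W_h = N_h/N and N = 780:
  stratum 1: (380/780)²·(1 − 72/380)·41.82²/72 = 4.67284
  stratum 2: (400/780)²·(1 − 95/400)·35.52²/95 = 2.66313
V_st = 7.33597
V_srs = (1 − 167/780)·2250.6/167 = 10.5913
deff = V_st / V_srs = 7.33597/10.5913 = 0.6926

deff ≈ 0.693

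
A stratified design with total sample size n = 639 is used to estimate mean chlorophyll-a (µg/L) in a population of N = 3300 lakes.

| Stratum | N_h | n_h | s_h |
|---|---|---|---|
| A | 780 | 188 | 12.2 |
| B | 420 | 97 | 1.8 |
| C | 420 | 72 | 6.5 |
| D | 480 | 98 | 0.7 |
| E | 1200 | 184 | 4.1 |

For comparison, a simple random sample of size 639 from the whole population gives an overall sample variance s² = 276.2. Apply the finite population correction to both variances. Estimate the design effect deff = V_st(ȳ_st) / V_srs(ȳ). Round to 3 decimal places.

deff ≈ 0.150

V̂(ȳ_st) = Σ W_h² (1 − n_h/N_h) s_h²/n_h, with W_h = N_h/N and N = 3300:
  stratum A: (780/3300)²·(1 − 188/780)·12.2²/188 = 0.0335699
  stratum B: (420/3300)²·(1 − 97/420)·1.8²/97 = 0.0004161
  stratum C: (420/3300)²·(1 − 72/420)·6.5²/72 = 0.0078758
  stratum D: (480/3300)²·(1 − 98/480)·0.7²/98 = 8.41873e-05
  stratum E: (1200/3300)²·(1 − 184/1200)·4.1²/184 = 0.0102281
V_st = 0.0521742
V_srs = (1 − 639/3300)·276.2/639 = 0.348541
deff = V_st / V_srs = 0.0521742/0.348541 = 0.1497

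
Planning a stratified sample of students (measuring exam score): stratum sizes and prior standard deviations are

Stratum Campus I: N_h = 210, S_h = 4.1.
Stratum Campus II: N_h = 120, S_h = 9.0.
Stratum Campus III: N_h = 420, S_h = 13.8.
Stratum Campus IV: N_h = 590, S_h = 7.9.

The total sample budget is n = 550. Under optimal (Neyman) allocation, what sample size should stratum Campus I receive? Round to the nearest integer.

38

Neyman allocation: n_h = n · N_h S_h / Σ N_i S_i, with n = 550.
  stratum Campus I: N_h·S_h = 210·4.1 = 861.00
  stratum Campus II: N_h·S_h = 120·9.0 = 1080.00
  stratum Campus III: N_h·S_h = 420·13.8 = 5796.00
  stratum Campus IV: N_h·S_h = 590·7.9 = 4661.00
Σ N_h S_h = 12398.00
n for stratum Campus I = 550·861.00/12398.00 = 38.196 → 38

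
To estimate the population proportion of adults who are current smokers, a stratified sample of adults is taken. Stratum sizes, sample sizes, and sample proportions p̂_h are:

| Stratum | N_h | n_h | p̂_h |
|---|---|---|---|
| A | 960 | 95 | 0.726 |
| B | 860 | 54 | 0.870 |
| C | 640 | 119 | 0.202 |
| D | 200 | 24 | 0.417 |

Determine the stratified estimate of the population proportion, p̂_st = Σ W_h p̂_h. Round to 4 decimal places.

N = 2660; stratum weights W_h = N_h/N.
p̂_st = Σ W_h p̂_h = (960·0.726 + 860·0.870 + 640·0.202 + 200·0.417)/2660 = 0.62325

p̂_st ≈ 0.6232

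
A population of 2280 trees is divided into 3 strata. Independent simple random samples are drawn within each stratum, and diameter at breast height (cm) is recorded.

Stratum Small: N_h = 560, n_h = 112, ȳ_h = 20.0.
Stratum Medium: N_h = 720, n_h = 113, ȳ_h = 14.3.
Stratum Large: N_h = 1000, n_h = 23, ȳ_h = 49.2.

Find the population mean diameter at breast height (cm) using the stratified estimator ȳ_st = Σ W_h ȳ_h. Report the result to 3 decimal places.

ȳ_st ≈ 31.007

N = Σ N_h = 2280. Stratum weights W_h = N_h/N.
ȳ_st = (560·20.0 + 720·14.3 + 1000·49.2) / 2280 = 31.00702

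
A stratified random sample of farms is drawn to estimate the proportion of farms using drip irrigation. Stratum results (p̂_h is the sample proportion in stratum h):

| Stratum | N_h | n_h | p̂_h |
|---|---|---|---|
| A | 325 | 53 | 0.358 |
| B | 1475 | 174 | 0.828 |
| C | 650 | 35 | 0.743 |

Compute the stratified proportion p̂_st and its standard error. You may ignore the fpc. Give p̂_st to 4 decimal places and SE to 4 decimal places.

N = 2450; stratum weights W_h = N_h/N.
p̂_st = Σ W_h p̂_h = (325·0.358 + 1475·0.828 + 650·0.743)/2450 = 0.74310
V̂(p̂_st) = Σ W_h² p̂_h(1−p̂_h)/(n_h−1):
  stratum A: (325/2450)²·0.358·0.642/52 = 7.77767e-05
  stratum B: (1475/2450)²·0.828·0.172/173 = 0.000298376
  stratum C: (650/2450)²·0.743·0.257/34 = 0.00039531
V̂(p̂_st) = 0.000771463; SE = √V̂ = 0.0277752

p̂_st ≈ 0.7431, SE ≈ 0.0278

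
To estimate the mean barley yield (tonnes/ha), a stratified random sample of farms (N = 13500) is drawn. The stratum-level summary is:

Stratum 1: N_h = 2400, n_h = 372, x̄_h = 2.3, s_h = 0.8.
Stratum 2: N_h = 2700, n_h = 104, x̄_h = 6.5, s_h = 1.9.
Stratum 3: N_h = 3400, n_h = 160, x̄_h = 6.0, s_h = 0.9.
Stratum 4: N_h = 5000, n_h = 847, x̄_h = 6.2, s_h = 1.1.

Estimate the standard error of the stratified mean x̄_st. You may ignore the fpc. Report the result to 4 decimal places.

SE(x̄_st) ≈ 0.0443

V̂(x̄_st) = Σ W_h² s_h²/n_h, with W_h = N_h/N and N = 13500:
  stratum 1: (2400/13500)²·0.8²/372 = 5.43741e-05
  stratum 2: (2700/13500)²·1.9²/104 = 0.00138846
  stratum 3: (3400/13500)²·0.9²/160 = 0.000321111
  stratum 4: (5000/13500)²·1.1²/847 = 0.000195963
V̂(x̄_st) = 0.00195991
SE(x̄_st) = √0.00195991 = 0.0442709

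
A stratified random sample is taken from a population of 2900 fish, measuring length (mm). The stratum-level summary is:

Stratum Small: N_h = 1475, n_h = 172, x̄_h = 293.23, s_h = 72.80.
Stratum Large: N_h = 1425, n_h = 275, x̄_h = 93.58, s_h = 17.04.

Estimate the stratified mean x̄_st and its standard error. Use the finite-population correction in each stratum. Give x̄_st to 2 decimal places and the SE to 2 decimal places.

x̄_st ≈ 195.13, SE ≈ 2.69

x̄_st = Σ W_h x̄_h = (1475·293.23 + 1425·93.58)/2900 = 195.12612
V̂(x̄_st) = Σ W_h² (1 − n_h/N_h) s_h²/n_h, with W_h = N_h/N and N = 2900:
  stratum Small: (1475/2900)²·(1 − 172/1475)·72.80²/172 = 7.04166
  stratum Large: (1425/2900)²·(1 − 275/1425)·17.04²/275 = 0.205742
V̂(x̄_st) = 7.2474
SE(x̄_st) = √7.2474 = 2.6921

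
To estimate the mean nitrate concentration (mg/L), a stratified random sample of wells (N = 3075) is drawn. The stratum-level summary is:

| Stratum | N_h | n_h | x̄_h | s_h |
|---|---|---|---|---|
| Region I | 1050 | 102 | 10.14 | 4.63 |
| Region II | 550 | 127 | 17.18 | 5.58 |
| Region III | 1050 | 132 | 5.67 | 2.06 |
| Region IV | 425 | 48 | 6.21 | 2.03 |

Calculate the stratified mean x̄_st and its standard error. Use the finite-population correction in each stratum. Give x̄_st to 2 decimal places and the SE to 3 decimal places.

x̄_st ≈ 9.33, SE ≈ 0.181

x̄_st = Σ W_h x̄_h = (1050·10.14 + 550·17.18 + 1050·5.67 + 425·6.21)/3075 = 9.32967
V̂(x̄_st) = Σ W_h² (1 − n_h/N_h) s_h²/n_h, with W_h = N_h/N and N = 3075:
  stratum Region I: (1050/3075)²·(1 − 102/1050)·4.63²/102 = 0.0221243
  stratum Region II: (550/3075)²·(1 − 127/550)·5.58²/127 = 0.00603222
  stratum Region III: (1050/3075)²·(1 − 132/1050)·2.06²/132 = 0.00327719
  stratum Region IV: (425/3075)²·(1 − 48/425)·2.03²/48 = 0.00145476
V̂(x̄_st) = 0.0328885
SE(x̄_st) = √0.0328885 = 0.181352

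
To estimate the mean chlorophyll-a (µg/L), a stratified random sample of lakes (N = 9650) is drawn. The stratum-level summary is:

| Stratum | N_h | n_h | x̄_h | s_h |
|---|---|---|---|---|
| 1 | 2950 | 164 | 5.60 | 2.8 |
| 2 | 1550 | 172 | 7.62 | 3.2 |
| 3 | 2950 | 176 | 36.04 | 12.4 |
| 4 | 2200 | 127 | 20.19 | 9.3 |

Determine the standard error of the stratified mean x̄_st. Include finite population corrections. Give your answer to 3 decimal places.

SE(x̄_st) ≈ 0.340

V̂(x̄_st) = Σ W_h² (1 − n_h/N_h) s_h²/n_h, with W_h = N_h/N and N = 9650:
  stratum 1: (2950/9650)²·(1 − 164/2950)·2.8²/164 = 0.00421911
  stratum 2: (1550/9650)²·(1 − 172/1550)·3.2²/172 = 0.00136552
  stratum 3: (2950/9650)²·(1 − 176/2950)·12.4²/176 = 0.0767723
  stratum 4: (2200/9650)²·(1 − 127/2200)·9.3²/127 = 0.0333526
V̂(x̄_st) = 0.11571
SE(x̄_st) = √0.11571 = 0.340161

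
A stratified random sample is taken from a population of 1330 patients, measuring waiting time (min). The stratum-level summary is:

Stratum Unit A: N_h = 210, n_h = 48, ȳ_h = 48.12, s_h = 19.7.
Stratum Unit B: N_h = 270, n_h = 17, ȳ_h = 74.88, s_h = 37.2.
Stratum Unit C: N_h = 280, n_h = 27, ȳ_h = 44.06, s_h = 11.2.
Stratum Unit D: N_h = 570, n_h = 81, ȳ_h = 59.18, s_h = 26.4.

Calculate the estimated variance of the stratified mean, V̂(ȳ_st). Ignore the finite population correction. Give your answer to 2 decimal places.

V̂(ȳ_st) ≈ 5.34

V̂(ȳ_st) = Σ W_h² s_h²/n_h, with W_h = N_h/N and N = 1330:
  stratum Unit A: (210/1330)²·19.7²/48 = 0.20157
  stratum Unit B: (270/1330)²·37.2²/17 = 3.35476
  stratum Unit C: (280/1330)²·11.2²/27 = 0.205914
  stratum Unit D: (570/1330)²·26.4²/81 = 1.58041
V̂(ȳ_st) = 5.34265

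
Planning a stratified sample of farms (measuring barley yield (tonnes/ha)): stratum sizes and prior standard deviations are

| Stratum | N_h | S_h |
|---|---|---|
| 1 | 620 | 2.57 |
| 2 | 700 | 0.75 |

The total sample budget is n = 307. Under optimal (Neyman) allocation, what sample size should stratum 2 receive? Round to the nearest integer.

76

Neyman allocation: n_h = n · N_h S_h / Σ N_i S_i, with n = 307.
  stratum 1: N_h·S_h = 620·2.57 = 1593.40
  stratum 2: N_h·S_h = 700·0.75 = 525.00
Σ N_h S_h = 2118.40
n for stratum 2 = 307·525.00/2118.40 = 76.083 → 76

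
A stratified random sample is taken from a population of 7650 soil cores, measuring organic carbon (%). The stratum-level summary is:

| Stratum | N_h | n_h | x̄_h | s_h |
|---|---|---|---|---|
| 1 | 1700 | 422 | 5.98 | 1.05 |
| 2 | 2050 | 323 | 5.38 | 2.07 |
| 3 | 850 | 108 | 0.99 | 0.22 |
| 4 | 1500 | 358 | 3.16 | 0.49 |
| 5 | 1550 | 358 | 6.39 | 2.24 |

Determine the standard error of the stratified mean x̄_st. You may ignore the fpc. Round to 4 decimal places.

SE(x̄_st) ≈ 0.0411

V̂(x̄_st) = Σ W_h² s_h²/n_h, with W_h = N_h/N and N = 7650:
  stratum 1: (1700/7650)²·1.05²/422 = 0.000129015
  stratum 2: (2050/7650)²·2.07²/323 = 0.000952627
  stratum 3: (850/7650)²·0.22²/108 = 5.53269e-06
  stratum 4: (1500/7650)²·0.49²/358 = 2.57851e-05
  stratum 5: (1550/7650)²·2.24²/358 = 0.000575378
V̂(x̄_st) = 0.00168834
SE(x̄_st) = √0.00168834 = 0.0410894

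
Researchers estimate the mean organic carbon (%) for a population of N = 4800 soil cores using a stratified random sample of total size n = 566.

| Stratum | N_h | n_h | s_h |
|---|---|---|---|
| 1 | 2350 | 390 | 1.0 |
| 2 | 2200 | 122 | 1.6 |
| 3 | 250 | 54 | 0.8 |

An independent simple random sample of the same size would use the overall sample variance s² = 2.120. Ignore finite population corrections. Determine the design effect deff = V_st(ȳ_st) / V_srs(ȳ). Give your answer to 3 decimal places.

V̂(ȳ_st) = Σ W_h² s_h²/n_h, with W_h = N_h/N and N = 4800:
  stratum 1: (2350/4800)²·1.0²/390 = 0.000614594
  stratum 2: (2200/4800)²·1.6²/122 = 0.00440801
  stratum 3: (250/4800)²·0.8²/54 = 3.21502e-05
V_st = 0.00505476
V_srs = s²/n = 2.120/566 = 0.00374558
deff = V_st / V_srs = 0.00505476/0.00374558 = 1.3495

deff ≈ 1.350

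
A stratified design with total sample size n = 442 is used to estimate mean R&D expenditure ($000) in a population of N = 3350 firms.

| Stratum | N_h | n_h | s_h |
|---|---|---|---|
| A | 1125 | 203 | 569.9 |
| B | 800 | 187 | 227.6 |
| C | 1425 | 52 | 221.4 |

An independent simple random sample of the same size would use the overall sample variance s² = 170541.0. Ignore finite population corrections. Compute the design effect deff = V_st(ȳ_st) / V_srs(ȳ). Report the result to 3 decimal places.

deff ≈ 0.951

V̂(ȳ_st) = Σ W_h² s_h²/n_h, with W_h = N_h/N and N = 3350:
  stratum A: (1125/3350)²·569.9²/203 = 180.433
  stratum B: (800/3350)²·227.6²/187 = 15.7977
  stratum C: (1425/3350)²·221.4²/52 = 170.566
V_st = 366.797
V_srs = s²/n = 170541.0/442 = 385.839
deff = V_st / V_srs = 366.797/385.839 = 0.9506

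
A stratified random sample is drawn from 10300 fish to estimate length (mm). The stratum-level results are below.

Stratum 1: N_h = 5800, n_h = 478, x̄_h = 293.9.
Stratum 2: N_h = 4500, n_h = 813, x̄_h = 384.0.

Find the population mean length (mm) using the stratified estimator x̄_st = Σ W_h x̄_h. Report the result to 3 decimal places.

N = Σ N_h = 10300. Stratum weights W_h = N_h/N.
x̄_st = (5800·293.9 + 4500·384.0) / 10300 = 333.26408

x̄_st ≈ 333.264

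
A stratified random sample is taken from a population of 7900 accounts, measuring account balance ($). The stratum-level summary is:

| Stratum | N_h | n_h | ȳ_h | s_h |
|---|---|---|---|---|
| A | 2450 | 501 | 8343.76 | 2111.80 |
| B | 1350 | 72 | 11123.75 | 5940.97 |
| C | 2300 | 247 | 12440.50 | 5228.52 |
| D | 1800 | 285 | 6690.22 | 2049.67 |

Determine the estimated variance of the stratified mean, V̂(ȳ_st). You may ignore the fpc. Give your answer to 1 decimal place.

V̂(ȳ_st) ≈ 25317.8

V̂(ȳ_st) = Σ W_h² s_h²/n_h, with W_h = N_h/N and N = 7900:
  stratum A: (2450/7900)²·2111.80²/501 = 856.142
  stratum B: (1350/7900)²·5940.97²/72 = 14315.1
  stratum C: (2300/7900)²·5228.52²/247 = 9381.28
  stratum D: (1800/7900)²·2049.67²/285 = 765.269
V̂(ȳ_st) = 25317.8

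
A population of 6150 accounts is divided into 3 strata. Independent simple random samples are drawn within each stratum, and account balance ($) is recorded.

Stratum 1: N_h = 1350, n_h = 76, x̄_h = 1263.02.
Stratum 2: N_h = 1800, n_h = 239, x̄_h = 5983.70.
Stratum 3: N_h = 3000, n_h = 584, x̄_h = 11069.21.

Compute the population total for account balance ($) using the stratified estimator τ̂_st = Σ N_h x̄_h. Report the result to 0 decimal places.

τ̂_st = Σ N_h x̄_h = 1350·1263.02 + 1800·5983.70 + 3000·11069.21 = 45683367

τ̂_st ≈ 45683367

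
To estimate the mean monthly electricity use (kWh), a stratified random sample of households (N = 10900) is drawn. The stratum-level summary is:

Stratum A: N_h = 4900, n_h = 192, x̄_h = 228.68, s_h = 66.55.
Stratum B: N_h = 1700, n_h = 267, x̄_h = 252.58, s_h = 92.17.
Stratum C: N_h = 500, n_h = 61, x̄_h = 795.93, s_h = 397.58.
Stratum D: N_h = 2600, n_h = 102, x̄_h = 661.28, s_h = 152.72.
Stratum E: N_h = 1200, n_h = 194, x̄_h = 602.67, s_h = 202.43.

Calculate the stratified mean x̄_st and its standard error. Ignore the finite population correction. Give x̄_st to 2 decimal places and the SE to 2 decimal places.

x̄_st = Σ W_h x̄_h = (4900·228.68 + 1700·252.58 + 500·795.93 + 2600·661.28 + 1200·602.67)/10900 = 402.79037
V̂(x̄_st) = Σ W_h² s_h²/n_h, with W_h = N_h/N and N = 10900:
  stratum A: (4900/10900)²·66.55²/192 = 4.66159
  stratum B: (1700/10900)²·92.17²/267 = 0.77395
  stratum C: (500/10900)²·397.58²/61 = 5.45263
  stratum D: (2600/10900)²·152.72²/102 = 13.0102
  stratum E: (1200/10900)²·202.43²/194 = 2.5601
V̂(x̄_st) = 26.4585
SE(x̄_st) = √26.4585 = 5.14378

x̄_st ≈ 402.79, SE ≈ 5.14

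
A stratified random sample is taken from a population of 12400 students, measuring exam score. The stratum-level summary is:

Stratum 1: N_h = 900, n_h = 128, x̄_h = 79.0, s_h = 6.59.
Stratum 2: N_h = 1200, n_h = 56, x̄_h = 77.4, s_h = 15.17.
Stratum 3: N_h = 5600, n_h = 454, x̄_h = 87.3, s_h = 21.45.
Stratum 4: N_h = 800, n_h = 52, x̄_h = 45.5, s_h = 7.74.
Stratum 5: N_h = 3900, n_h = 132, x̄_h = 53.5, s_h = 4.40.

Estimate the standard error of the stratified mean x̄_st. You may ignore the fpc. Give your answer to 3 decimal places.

V̂(x̄_st) = Σ W_h² s_h²/n_h, with W_h = N_h/N and N = 12400:
  stratum 1: (900/12400)²·6.59²/128 = 0.00178732
  stratum 2: (1200/12400)²·15.17²/56 = 0.038486
  stratum 3: (5600/12400)²·21.45²/454 = 0.206696
  stratum 4: (800/12400)²·7.74²/52 = 0.00479529
  stratum 5: (3900/12400)²·4.40²/132 = 0.0145083
V̂(x̄_st) = 0.266273
SE(x̄_st) = √0.266273 = 0.516016

SE(x̄_st) ≈ 0.516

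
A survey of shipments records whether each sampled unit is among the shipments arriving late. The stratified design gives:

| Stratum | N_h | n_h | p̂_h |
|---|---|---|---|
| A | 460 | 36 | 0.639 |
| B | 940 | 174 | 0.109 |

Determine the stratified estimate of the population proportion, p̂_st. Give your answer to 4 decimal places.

p̂_st ≈ 0.2831

N = 1400; stratum weights W_h = N_h/N.
p̂_st = Σ W_h p̂_h = (460·0.639 + 940·0.109)/1400 = 0.28314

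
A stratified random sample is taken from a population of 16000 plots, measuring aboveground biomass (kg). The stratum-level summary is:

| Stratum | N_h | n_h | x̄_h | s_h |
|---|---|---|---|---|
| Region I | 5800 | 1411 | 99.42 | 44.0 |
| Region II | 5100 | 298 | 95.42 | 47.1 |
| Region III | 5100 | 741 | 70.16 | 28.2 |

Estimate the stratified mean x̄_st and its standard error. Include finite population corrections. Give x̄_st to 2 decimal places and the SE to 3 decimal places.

x̄_st ≈ 88.82, SE ≈ 0.970

x̄_st = Σ W_h x̄_h = (5800·99.42 + 5100·95.42 + 5100·70.16)/16000 = 88.81838
V̂(x̄_st) = Σ W_h² (1 − n_h/N_h) s_h²/n_h, with W_h = N_h/N and N = 16000:
  stratum Region I: (5800/16000)²·(1 − 1411/5800)·44.0²/1411 = 0.136437
  stratum Region II: (5100/16000)²·(1 − 298/5100)·47.1²/298 = 0.712161
  stratum Region III: (5100/16000)²·(1 − 741/5100)·28.2²/741 = 0.093196
V̂(x̄_st) = 0.941793
SE(x̄_st) = √0.941793 = 0.97046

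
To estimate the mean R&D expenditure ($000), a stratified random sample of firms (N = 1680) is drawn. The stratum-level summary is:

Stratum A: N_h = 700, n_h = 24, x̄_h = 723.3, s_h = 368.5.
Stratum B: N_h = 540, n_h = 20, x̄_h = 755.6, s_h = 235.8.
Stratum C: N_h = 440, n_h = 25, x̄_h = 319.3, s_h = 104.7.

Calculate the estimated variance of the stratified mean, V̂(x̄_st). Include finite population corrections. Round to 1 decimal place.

V̂(x̄_st) = Σ W_h² (1 − n_h/N_h) s_h²/n_h, with W_h = N_h/N and N = 1680:
  stratum A: (700/1680)²·(1 − 24/700)·368.5²/24 = 948.615
  stratum B: (540/1680)²·(1 − 20/540)·235.8²/20 = 276.59
  stratum C: (440/1680)²·(1 − 25/440)·104.7²/25 = 28.3684
V̂(x̄_st) = 1253.57

V̂(x̄_st) ≈ 1253.6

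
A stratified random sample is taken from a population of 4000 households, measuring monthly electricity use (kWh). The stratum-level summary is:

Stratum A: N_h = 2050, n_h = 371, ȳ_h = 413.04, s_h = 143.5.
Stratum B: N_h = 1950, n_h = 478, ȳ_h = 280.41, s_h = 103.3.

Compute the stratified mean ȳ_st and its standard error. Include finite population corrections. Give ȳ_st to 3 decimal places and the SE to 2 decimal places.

ȳ_st ≈ 348.383, SE ≈ 3.99

ȳ_st = Σ W_h ȳ_h = (2050·413.04 + 1950·280.41)/4000 = 348.38288
V̂(ȳ_st) = Σ W_h² (1 − n_h/N_h) s_h²/n_h, with W_h = N_h/N and N = 4000:
  stratum A: (2050/4000)²·(1 − 371/2050)·143.5²/371 = 11.9403
  stratum B: (1950/4000)²·(1 − 478/1950)·103.3²/478 = 4.00493
V̂(ȳ_st) = 15.9452
SE(ȳ_st) = √15.9452 = 3.99315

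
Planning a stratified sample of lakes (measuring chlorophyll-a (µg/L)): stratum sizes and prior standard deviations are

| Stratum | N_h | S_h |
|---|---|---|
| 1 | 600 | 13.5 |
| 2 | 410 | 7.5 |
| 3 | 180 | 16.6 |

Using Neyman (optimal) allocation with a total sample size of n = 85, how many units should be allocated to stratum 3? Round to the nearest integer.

18

Neyman allocation: n_h = n · N_h S_h / Σ N_i S_i, with n = 85.
  stratum 1: N_h·S_h = 600·13.5 = 8100.00
  stratum 2: N_h·S_h = 410·7.5 = 3075.00
  stratum 3: N_h·S_h = 180·16.6 = 2988.00
Σ N_h S_h = 14163.00
n for stratum 3 = 85·2988.00/14163.00 = 17.933 → 18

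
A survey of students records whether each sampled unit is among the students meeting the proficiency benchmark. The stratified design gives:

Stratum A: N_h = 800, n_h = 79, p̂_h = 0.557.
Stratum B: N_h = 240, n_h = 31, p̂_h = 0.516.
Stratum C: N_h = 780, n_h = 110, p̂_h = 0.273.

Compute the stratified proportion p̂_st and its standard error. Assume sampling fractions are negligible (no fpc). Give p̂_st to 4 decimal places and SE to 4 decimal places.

p̂_st ≈ 0.4299, SE ≈ 0.0330

N = 1820; stratum weights W_h = N_h/N.
p̂_st = Σ W_h p̂_h = (800·0.557 + 240·0.516 + 780·0.273)/1820 = 0.42988
V̂(p̂_st) = Σ W_h² p̂_h(1−p̂_h)/(n_h−1):
  stratum A: (800/1820)²·0.557·0.443/78 = 0.000611226
  stratum B: (240/1820)²·0.516·0.484/30 = 0.000144762
  stratum C: (780/1820)²·0.273·0.727/109 = 0.000334439
V̂(p̂_st) = 0.00109043; SE = √V̂ = 0.0330216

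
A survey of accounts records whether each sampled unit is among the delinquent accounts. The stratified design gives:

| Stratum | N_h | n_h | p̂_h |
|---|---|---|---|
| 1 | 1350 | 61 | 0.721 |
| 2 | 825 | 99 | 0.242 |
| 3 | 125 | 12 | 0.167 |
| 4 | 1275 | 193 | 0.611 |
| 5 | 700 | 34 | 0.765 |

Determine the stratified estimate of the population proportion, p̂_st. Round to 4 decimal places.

p̂_st ≈ 0.5868

N = 4275; stratum weights W_h = N_h/N.
p̂_st = Σ W_h p̂_h = (1350·0.721 + 825·0.242 + 125·0.167 + 1275·0.611 + 700·0.765)/4275 = 0.58676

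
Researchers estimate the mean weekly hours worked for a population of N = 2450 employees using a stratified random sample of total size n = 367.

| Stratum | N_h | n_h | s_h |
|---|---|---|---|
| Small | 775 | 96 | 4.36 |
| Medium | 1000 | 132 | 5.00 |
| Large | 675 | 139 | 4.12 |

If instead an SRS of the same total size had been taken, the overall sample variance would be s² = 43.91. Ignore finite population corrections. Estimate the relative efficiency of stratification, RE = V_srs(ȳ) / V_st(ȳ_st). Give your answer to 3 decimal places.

RE ≈ 1.973

V̂(ȳ_st) = Σ W_h² s_h²/n_h, with W_h = N_h/N and N = 2450:
  stratum Small: (775/2450)²·4.36²/96 = 0.019814
  stratum Medium: (1000/2450)²·5.00²/132 = 0.0315525
  stratum Large: (675/2450)²·4.12²/139 = 0.00926947
V_st = 0.060636
V_srs = s²/n = 43.91/367 = 0.119646
Relative efficiency = V_srs / V_st = 0.119646/0.060636 = 1.9732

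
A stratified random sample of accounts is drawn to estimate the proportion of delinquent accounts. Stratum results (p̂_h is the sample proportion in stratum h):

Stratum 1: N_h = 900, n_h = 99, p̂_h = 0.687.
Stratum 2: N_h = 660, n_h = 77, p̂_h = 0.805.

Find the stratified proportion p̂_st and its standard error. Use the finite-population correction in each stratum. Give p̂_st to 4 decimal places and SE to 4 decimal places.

p̂_st ≈ 0.7369, SE ≈ 0.0312

N = 1560; stratum weights W_h = N_h/N.
p̂_st = Σ W_h p̂_h = (900·0.687 + 660·0.805)/1560 = 0.73692
V̂(p̂_st) = Σ W_h² (1 − n_h/N_h) p̂_h(1−p̂_h)/(n_h−1):
  stratum 1: (900/1560)²·(1 − 99/900)·0.687·0.313/98 = 0.000649981
  stratum 2: (660/1560)²·(1 − 77/660)·0.805·0.195/76 = 0.000326573
V̂(p̂_st) = 0.000976554; SE = √V̂ = 0.0312499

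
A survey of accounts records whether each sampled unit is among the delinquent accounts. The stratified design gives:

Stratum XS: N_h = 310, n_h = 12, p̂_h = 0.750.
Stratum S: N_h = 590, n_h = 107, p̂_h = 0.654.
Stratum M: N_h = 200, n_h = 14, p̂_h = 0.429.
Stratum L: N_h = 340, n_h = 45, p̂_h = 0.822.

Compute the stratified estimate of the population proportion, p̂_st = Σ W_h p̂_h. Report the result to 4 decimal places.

p̂_st ≈ 0.6831

N = 1440; stratum weights W_h = N_h/N.
p̂_st = Σ W_h p̂_h = (310·0.750 + 590·0.654 + 200·0.429 + 340·0.822)/1440 = 0.68308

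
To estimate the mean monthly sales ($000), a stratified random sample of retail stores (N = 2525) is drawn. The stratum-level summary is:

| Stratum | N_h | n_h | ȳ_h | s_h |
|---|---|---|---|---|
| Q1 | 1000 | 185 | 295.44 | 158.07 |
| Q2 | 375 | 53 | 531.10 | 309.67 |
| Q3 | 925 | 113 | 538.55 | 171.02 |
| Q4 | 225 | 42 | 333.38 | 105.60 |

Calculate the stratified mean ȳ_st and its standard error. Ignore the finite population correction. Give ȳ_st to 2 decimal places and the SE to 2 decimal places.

ȳ_st = Σ W_h ȳ_h = (1000·295.44 + 375·531.10 + 925·538.55 + 225·333.38)/2525 = 422.87990
V̂(ȳ_st) = Σ W_h² s_h²/n_h, with W_h = N_h/N and N = 2525:
  stratum Q1: (1000/2525)²·158.07²/185 = 21.1838
  stratum Q2: (375/2525)²·309.67²/53 = 39.9082
  stratum Q3: (925/2525)²·171.02²/113 = 34.7357
  stratum Q4: (225/2525)²·105.60²/42 = 2.10824
V̂(ȳ_st) = 97.936
SE(ȳ_st) = √97.936 = 9.89626

ȳ_st ≈ 422.88, SE ≈ 9.90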